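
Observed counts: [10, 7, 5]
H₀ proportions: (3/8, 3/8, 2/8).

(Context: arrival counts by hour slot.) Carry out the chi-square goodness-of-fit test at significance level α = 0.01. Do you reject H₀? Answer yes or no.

reject H₀: no

n = 22; E_i = n·p_i = [8.25, 8.25, 5.50]
χ² = (10−8.25)²/8.25 + (7−8.25)²/8.25 + (5−5.50)²/5.50 = 0.6061
df = 2
p-value (upper-tail) = 0.73858
At α=0.01: p ≥ α → fail to reject H₀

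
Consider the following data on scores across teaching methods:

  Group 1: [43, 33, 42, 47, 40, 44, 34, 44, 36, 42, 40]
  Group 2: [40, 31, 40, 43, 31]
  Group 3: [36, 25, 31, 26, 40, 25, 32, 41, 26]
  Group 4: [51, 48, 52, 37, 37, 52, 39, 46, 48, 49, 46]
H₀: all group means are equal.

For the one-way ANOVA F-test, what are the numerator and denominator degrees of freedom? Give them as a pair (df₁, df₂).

degrees of freedom = [3, 32]

k = 4 groups, N = 36 total
df = (k−1, N−k) = (4−1, 36−4) = (3, 32)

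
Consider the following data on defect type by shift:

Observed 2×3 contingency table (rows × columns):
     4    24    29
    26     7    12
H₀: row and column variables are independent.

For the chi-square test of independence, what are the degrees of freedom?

degrees of freedom = 2

df = (r−1)(c−1) = (2−1)·(3−1) = 2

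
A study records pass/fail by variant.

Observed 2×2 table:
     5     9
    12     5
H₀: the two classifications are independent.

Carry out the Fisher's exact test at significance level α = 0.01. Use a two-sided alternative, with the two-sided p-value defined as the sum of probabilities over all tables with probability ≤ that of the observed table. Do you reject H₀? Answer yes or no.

reject H₀: no

Margins: r₁=14, r₂=17, c₁=17, c₂=14, n=31
p_obs = C(14,5)·C(17,12)/C(31,17); sum pmf over tables with pmf ≤ p_obs
p-value (two-sided) = 0.07592
At α=0.01: p ≥ α → fail to reject H₀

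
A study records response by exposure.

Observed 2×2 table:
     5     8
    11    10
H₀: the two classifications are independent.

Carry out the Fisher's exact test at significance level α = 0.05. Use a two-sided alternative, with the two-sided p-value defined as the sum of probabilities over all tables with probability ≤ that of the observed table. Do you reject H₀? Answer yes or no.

reject H₀: no

Margins: r₁=13, r₂=21, c₁=16, c₂=18, n=34
p_obs = C(13,5)·C(21,11)/C(34,16); sum pmf over tables with pmf ≤ p_obs
p-value (two-sided) = 0.49652
At α=0.05: p ≥ α → fail to reject H₀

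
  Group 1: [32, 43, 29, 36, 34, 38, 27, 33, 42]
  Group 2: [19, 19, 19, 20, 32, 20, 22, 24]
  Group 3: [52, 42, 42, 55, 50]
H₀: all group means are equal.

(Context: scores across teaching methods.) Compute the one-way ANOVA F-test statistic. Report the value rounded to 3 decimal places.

Group means [34.89, 21.88, 48.20], grand mean 33.182
SSB = Σnᵢ(x̄ᵢ−x̄)² = 2176.709; SSW = ΣΣ(x−x̄ᵢ)² = 516.564
MSB = 2176.709/2 = 1088.3544; MSW = 516.564/19 = 27.1876
F = MSB/MSW = 40.0313
df = (2, 19)

test statistic = 40.031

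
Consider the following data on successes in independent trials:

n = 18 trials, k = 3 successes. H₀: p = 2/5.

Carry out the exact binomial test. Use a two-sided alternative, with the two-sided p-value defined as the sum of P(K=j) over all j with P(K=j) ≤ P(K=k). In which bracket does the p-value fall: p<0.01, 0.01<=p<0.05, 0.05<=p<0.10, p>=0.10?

Exact binomial: n=18, k=3, p₀=2/5=0.4000
P(X=j) = C(n,j)·p₀^j·(1−p₀)^(n−j); p = Σ P(X=j) over j with P(X=j) ≤ P(X=3)
p-value (two-sided) = 0.05306
→ bracket: 0.05<=p<0.10

p-value bracket: 0.05<=p<0.10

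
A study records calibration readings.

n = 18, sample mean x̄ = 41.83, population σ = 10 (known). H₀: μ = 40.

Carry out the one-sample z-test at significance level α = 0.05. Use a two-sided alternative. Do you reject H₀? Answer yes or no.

SE = σ/√n = 10/√18 = 2.3570
z = (x̄−μ₀)/SE = (41.83−40)/2.3570 = 0.7764
p-value (two-sided) = 0.43751
At α=0.05: p ≥ α → fail to reject H₀

reject H₀: no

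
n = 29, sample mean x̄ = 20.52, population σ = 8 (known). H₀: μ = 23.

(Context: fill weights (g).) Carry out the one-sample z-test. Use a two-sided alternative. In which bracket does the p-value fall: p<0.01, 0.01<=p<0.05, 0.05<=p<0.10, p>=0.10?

SE = σ/√n = 8/√29 = 1.4856
z = (x̄−μ₀)/SE = (20.52−23)/1.4856 = -1.6694
p-value (two-sided) = 0.09504
→ bracket: 0.05<=p<0.10

p-value bracket: 0.05<=p<0.10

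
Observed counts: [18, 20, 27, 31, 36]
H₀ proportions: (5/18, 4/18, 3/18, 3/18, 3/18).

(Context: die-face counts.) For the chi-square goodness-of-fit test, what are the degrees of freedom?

df = k − 1 = 5 − 1 = 4

degrees of freedom = 4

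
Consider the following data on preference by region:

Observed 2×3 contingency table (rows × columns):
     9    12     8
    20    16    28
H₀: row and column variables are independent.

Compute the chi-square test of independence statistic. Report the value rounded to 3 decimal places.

Row totals [29, 64], col totals [29, 28, 36], n=93
χ² = (9−9.04)²/9.04 + (12−8.73)²/8.73 + (8−11.23)²/11.23 + (20−19.96)²/19.96 + (16−19.27)²/19.27 + (28−24.77)²/24.77 = 3.1256
df = 2

test statistic = 3.126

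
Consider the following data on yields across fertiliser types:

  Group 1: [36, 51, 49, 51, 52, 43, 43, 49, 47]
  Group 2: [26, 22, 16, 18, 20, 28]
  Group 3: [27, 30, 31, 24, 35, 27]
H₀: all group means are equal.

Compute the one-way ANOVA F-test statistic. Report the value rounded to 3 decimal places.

Group means [46.78, 21.67, 29.00], grand mean 34.524
SSB = Σnᵢ(x̄ᵢ−x̄)² = 2526.349; SSW = ΣΣ(x−x̄ᵢ)² = 398.889
MSB = 2526.349/2 = 1263.1746; MSW = 398.889/18 = 22.1605
F = MSB/MSW = 57.0012
df = (2, 18)

test statistic = 57.001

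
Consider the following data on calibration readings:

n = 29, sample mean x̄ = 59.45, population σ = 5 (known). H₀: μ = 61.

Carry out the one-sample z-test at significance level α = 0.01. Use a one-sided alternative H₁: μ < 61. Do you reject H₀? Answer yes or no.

reject H₀: no

SE = σ/√n = 5/√29 = 0.9285
z = (x̄−μ₀)/SE = (59.45−61)/0.9285 = -1.6694
p-value (one-sided, H₁ less) = 0.04752
At α=0.01: p ≥ α → fail to reject H₀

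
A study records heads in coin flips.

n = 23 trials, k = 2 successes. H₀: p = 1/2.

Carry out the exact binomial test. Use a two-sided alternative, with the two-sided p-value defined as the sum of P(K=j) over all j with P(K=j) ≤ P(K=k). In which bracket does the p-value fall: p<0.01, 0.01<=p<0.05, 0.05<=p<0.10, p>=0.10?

Exact binomial: n=23, k=2, p₀=1/2=0.5000
P(X=j) = C(n,j)·p₀^j·(1−p₀)^(n−j); p = Σ P(X=j) over j with P(X=j) ≤ P(X=2)
p-value (two-sided) = 0.00007
→ bracket: p<0.01

p-value bracket: p<0.01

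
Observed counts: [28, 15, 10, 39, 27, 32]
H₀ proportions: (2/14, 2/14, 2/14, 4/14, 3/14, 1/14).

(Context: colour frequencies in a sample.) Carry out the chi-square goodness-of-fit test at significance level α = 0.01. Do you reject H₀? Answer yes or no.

n = 151; E_i = n·p_i = [21.57, 21.57, 21.57, 43.14, 32.36, 10.79]
χ² = (28−21.57)²/21.57 + (15−21.57)²/21.57 + (10−21.57)²/21.57 + (39−43.14)²/43.14 + (27−32.36)²/32.36 + (32−10.79)²/10.79 = 53.1358
df = 5
p-value (upper-tail) = 0.00000
At α=0.01: p < α → reject H₀

reject H₀: yes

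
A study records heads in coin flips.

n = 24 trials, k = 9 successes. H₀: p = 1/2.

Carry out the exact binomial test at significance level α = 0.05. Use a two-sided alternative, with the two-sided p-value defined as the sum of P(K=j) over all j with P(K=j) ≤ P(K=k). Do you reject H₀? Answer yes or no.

reject H₀: no

Exact binomial: n=24, k=9, p₀=1/2=0.5000
P(X=j) = C(n,j)·p₀^j·(1−p₀)^(n−j); p = Σ P(X=j) over j with P(X=j) ≤ P(X=9)
p-value (two-sided) = 0.30746
At α=0.05: p ≥ α → fail to reject H₀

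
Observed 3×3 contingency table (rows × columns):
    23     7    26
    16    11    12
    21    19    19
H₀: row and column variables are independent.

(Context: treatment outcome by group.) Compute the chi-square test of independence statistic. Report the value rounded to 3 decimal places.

Row totals [56, 39, 59], col totals [60, 37, 57], n=154
χ² = (23−21.82)²/21.82 + (7−13.45)²/13.45 + (26−20.73)²/20.73 + (16−15.19)²/15.19 + (11−9.37)²/9.37 + (12−14.44)²/14.44 + (21−22.99)²/22.99 + (19−14.18)²/14.18 + (19−21.84)²/21.84 = 7.4213
df = 4

test statistic = 7.421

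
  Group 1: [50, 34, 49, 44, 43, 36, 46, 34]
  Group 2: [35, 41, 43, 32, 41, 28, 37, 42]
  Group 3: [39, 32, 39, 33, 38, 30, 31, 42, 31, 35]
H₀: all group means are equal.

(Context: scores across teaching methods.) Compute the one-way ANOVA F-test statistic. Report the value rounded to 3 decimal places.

test statistic = 3.848

Group means [42.00, 37.38, 35.00], grand mean 37.885
SSB = Σnᵢ(x̄ᵢ−x̄)² = 220.779; SSW = ΣΣ(x−x̄ᵢ)² = 659.875
MSB = 220.779/2 = 110.3894; MSW = 659.875/23 = 28.6902
F = MSB/MSW = 3.8476
df = (2, 23)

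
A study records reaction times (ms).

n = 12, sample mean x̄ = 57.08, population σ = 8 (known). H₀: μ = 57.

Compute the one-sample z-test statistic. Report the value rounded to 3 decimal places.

test statistic = 0.035

SE = σ/√n = 8/√12 = 2.3094
z = (x̄−μ₀)/SE = (57.08−57)/2.3094 = 0.0346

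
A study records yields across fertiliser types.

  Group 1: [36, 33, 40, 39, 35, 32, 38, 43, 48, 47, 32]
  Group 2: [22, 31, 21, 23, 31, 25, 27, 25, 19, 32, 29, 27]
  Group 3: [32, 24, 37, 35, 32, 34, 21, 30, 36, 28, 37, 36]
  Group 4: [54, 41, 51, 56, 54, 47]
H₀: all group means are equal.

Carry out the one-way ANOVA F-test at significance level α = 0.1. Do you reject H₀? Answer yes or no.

reject H₀: yes

Group means [38.45, 26.00, 31.83, 50.50], grand mean 34.634
SSB = Σnᵢ(x̄ᵢ−x̄)² = 2659.618; SSW = ΣΣ(x−x̄ᵢ)² = 973.894
MSB = 2659.618/3 = 886.5394; MSW = 973.894/37 = 26.3215
F = MSB/MSW = 33.6812
df = (3, 37)
p-value (upper-tail) = 0.00000
At α=0.1: p < α → reject H₀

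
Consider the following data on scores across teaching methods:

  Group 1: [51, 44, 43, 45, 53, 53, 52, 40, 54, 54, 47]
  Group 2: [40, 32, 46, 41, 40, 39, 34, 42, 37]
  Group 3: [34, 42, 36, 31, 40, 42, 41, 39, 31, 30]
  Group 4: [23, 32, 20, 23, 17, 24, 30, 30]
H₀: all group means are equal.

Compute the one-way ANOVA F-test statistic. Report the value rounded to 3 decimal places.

test statistic = 37.674

Group means [48.73, 39.00, 36.60, 24.88], grand mean 38.211
SSB = Σnᵢ(x̄ᵢ−x̄)² = 2670.859; SSW = ΣΣ(x−x̄ᵢ)² = 803.457
MSB = 2670.859/3 = 890.2863; MSW = 803.457/34 = 23.6311
F = MSB/MSW = 37.6744
df = (3, 34)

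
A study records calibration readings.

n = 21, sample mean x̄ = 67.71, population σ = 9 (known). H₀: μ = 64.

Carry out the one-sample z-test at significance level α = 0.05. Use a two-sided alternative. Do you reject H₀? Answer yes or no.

reject H₀: no

SE = σ/√n = 9/√21 = 1.9640
z = (x̄−μ₀)/SE = (67.71−64)/1.9640 = 1.8890
p-value (two-sided) = 0.05889
At α=0.05: p ≥ α → fail to reject H₀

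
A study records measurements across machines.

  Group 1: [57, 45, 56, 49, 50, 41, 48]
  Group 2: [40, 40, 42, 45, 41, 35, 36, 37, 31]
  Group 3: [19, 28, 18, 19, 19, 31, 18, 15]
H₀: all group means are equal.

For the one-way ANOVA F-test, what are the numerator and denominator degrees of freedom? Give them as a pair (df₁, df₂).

k = 3 groups, N = 24 total
df = (k−1, N−k) = (3−1, 24−3) = (2, 21)

degrees of freedom = [2, 21]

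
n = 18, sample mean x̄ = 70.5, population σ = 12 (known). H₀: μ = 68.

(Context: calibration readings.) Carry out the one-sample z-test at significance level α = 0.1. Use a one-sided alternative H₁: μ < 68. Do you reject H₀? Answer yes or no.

reject H₀: no

SE = σ/√n = 12/√18 = 2.8284
z = (x̄−μ₀)/SE = (70.5−68)/2.8284 = 0.8839
p-value (one-sided, H₁ less) = 0.81162
At α=0.1: p ≥ α → fail to reject H₀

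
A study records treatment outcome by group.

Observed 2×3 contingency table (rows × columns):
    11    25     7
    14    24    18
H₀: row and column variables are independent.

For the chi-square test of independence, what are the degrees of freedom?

df = (r−1)(c−1) = (2−1)·(3−1) = 2

degrees of freedom = 2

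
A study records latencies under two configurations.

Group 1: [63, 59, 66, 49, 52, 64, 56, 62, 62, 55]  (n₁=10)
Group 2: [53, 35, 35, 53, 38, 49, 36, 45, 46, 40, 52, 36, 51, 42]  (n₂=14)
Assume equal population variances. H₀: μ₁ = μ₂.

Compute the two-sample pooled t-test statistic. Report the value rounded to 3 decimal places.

test statistic = 5.628

x̄₁=58.800, s₁=5.594, n₁=10
x̄₂=43.643, s₂=7.067, n₂=14
s_p² = [9·5.594² + 13·7.067²]/22 = 42.3097
SE = √(s_p²·(1/10+1/14)) = 2.6932
t = (58.800−43.643)/2.6932 = 5.6280
df = 22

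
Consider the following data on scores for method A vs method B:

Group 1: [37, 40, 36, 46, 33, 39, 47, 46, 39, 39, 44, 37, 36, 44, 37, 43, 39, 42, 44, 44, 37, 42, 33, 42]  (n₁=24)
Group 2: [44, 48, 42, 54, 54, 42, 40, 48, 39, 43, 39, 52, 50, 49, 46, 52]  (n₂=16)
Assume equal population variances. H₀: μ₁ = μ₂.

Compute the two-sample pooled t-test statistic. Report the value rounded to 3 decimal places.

x̄₁=40.250, s₁=4.035, n₁=24
x̄₂=46.375, s₂=5.227, n₂=16
s_p² = [23·4.035² + 15·5.227²]/38 = 20.6382
SE = √(s_p²·(1/24+1/16)) = 1.4662
t = (40.250−46.375)/1.4662 = -4.1774
df = 38

test statistic = -4.177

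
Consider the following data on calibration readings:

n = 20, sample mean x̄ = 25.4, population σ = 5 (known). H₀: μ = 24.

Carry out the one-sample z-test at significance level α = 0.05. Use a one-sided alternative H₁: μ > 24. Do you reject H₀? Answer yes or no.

reject H₀: no

SE = σ/√n = 5/√20 = 1.1180
z = (x̄−μ₀)/SE = (25.4−24)/1.1180 = 1.2522
p-value (one-sided, H₁ greater) = 0.10525
At α=0.05: p ≥ α → fail to reject H₀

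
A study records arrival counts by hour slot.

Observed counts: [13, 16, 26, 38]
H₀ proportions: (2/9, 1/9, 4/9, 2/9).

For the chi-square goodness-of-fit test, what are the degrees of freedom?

df = k − 1 = 4 − 1 = 3

degrees of freedom = 3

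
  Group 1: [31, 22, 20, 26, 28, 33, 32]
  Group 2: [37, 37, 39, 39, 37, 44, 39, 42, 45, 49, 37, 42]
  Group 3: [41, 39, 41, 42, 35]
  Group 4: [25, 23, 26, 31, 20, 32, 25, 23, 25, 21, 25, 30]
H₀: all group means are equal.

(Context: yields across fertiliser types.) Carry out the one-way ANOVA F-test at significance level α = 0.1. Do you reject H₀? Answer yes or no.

reject H₀: yes

Group means [27.43, 40.58, 39.60, 25.50], grand mean 32.861
SSB = Σnᵢ(x̄ᵢ−x̄)² = 1799.475; SSW = ΣΣ(x−x̄ᵢ)² = 504.831
MSB = 1799.475/3 = 599.8249; MSW = 504.831/32 = 15.7760
F = MSB/MSW = 38.0214
df = (3, 32)
p-value (upper-tail) = 0.00000
At α=0.1: p < α → reject H₀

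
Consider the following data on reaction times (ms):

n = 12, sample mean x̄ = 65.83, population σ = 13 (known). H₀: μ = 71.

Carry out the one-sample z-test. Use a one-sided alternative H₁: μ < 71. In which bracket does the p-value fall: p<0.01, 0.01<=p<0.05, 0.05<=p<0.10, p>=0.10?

p-value bracket: 0.05<=p<0.10

SE = σ/√n = 13/√12 = 3.7528
z = (x̄−μ₀)/SE = (65.83−71)/3.7528 = -1.3776
p-value (one-sided, H₁ less) = 0.08416
→ bracket: 0.05<=p<0.10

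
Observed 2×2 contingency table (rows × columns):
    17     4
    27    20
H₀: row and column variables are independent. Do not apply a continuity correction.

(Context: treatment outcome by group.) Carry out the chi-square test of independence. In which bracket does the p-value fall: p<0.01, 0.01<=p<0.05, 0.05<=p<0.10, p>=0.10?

p-value bracket: 0.05<=p<0.10

Row totals [21, 47], col totals [44, 24], n=68
χ² = (17−13.59)²/13.59 + (4−7.41)²/7.41 + (27−30.41)²/30.41 + (20−16.59)²/16.59 = 3.5116
df = 1
p-value (upper-tail) = 0.06094
→ bracket: 0.05<=p<0.10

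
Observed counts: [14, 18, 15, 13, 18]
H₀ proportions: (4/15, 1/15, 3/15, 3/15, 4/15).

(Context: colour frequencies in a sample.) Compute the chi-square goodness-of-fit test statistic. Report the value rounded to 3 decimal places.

n = 78; E_i = n·p_i = [20.80, 5.20, 15.60, 15.60, 20.80]
χ² = (14−20.80)²/20.80 + (18−5.20)²/5.20 + (15−15.60)²/15.60 + (13−15.60)²/15.60 + (18−20.80)²/20.80 = 34.5641
df = 4

test statistic = 34.564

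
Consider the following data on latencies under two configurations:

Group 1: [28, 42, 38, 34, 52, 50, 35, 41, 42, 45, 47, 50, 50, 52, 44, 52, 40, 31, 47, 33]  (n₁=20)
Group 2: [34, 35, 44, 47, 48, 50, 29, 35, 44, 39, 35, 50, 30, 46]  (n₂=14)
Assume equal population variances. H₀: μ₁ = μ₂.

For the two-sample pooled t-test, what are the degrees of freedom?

degrees of freedom = 32

df = n₁ + n₂ − 2 = 20 + 14 − 2 = 32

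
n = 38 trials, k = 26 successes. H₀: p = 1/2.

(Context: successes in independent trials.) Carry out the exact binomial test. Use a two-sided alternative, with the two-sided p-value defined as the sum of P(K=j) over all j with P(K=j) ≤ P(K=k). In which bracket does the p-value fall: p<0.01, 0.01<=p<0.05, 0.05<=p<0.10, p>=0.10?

Exact binomial: n=38, k=26, p₀=1/2=0.5000
P(X=j) = C(n,j)·p₀^j·(1−p₀)^(n−j); p = Σ P(X=j) over j with P(X=j) ≤ P(X=26)
p-value (two-sided) = 0.03355
→ bracket: 0.01<=p<0.05

p-value bracket: 0.01<=p<0.05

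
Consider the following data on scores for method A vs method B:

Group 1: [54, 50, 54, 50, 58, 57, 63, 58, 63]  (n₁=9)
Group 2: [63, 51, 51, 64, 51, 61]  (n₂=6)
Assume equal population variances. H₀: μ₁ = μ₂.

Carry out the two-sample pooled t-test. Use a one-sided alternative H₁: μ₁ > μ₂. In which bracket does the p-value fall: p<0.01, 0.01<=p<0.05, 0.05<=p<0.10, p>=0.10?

x̄₁=56.333, s₁=4.822, n₁=9
x̄₂=56.833, s₂=6.463, n₂=6
s_p² = [8·4.822² + 5·6.463²]/13 = 30.3718
SE = √(s_p²·(1/9+1/6)) = 2.9046
t = (56.333−56.833)/2.9046 = -0.1721
df = 13
p-value (one-sided, H₁ greater) = 0.56701
→ bracket: p>=0.10

p-value bracket: p>=0.10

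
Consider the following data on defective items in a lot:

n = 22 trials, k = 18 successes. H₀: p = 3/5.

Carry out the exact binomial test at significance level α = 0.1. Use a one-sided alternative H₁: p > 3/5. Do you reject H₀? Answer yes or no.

reject H₀: yes

Exact binomial: n=22, k=18, p₀=3/5=0.6000
P(X≥18) from Σ C(n,i)·p₀^i·(1−p₀)^(n−i)
p-value (one-sided, H₁ greater) = 0.02658
At α=0.1: p < α → reject H₀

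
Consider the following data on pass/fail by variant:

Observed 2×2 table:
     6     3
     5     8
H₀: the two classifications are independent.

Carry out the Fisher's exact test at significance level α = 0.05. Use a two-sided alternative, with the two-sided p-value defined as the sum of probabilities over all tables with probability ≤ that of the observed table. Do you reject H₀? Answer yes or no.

Margins: r₁=9, r₂=13, c₁=11, c₂=11, n=22
p_obs = C(9,6)·C(13,5)/C(22,11); sum pmf over tables with pmf ≤ p_obs
p-value (two-sided) = 0.38700
At α=0.05: p ≥ α → fail to reject H₀

reject H₀: no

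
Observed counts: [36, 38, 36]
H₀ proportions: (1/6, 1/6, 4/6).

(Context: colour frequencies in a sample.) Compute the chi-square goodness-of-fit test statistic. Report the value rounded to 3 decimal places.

n = 110; E_i = n·p_i = [18.33, 18.33, 73.33]
χ² = (36−18.33)²/18.33 + (38−18.33)²/18.33 + (36−73.33)²/73.33 = 57.1273
df = 2

test statistic = 57.127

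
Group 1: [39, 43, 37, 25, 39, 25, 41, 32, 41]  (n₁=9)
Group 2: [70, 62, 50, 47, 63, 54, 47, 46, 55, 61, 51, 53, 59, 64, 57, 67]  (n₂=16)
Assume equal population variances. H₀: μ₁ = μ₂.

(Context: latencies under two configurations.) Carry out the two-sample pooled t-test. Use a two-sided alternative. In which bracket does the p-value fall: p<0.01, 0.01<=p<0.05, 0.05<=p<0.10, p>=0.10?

p-value bracket: p<0.01

x̄₁=35.778, s₁=6.852, n₁=9
x̄₂=56.625, s₂=7.446, n₂=16
s_p² = [8·6.852² + 15·7.446²]/23 = 52.4915
SE = √(s_p²·(1/9+1/16)) = 3.0188
t = (35.778−56.625)/3.0188 = -6.9058
df = 23
p-value (two-sided) = 0.00000
→ bracket: p<0.01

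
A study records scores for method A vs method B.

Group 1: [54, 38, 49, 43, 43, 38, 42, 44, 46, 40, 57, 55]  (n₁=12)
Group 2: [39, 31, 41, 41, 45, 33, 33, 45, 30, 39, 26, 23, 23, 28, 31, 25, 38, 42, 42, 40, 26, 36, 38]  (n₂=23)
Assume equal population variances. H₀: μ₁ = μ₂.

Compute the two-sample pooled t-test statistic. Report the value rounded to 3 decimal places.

test statistic = 4.536

x̄₁=45.750, s₁=6.580, n₁=12
x̄₂=34.565, s₂=7.089, n₂=23
s_p² = [11·6.580² + 22·7.089²]/33 = 47.9364
SE = √(s_p²·(1/12+1/23)) = 2.4655
t = (45.750−34.565)/2.4655 = 4.5364
df = 33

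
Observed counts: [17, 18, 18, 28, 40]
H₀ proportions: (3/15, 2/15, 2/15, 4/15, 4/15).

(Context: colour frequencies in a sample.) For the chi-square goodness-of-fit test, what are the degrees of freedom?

degrees of freedom = 4

df = k − 1 = 5 − 1 = 4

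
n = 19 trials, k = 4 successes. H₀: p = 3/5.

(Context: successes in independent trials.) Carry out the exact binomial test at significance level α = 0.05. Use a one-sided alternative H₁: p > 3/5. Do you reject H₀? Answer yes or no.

reject H₀: no

Exact binomial: n=19, k=4, p₀=3/5=0.6000
P(X≥4) from Σ C(n,i)·p₀^i·(1−p₀)^(n−i)
p-value (one-sided, H₁ greater) = 0.99990
At α=0.05: p ≥ α → fail to reject H₀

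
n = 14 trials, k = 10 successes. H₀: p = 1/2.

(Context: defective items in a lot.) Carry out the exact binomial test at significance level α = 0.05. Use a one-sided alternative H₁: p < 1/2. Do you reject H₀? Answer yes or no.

reject H₀: no

Exact binomial: n=14, k=10, p₀=1/2=0.5000
P(X≤10) from Σ C(n,i)·p₀^i·(1−p₀)^(n−i)
p-value (one-sided, H₁ less) = 0.97131
At α=0.05: p ≥ α → fail to reject H₀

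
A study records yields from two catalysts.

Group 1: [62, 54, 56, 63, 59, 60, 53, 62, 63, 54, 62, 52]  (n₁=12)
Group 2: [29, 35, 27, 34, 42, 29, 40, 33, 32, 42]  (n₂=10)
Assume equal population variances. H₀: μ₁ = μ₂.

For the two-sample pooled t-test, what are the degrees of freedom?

degrees of freedom = 20

df = n₁ + n₂ − 2 = 12 + 10 − 2 = 20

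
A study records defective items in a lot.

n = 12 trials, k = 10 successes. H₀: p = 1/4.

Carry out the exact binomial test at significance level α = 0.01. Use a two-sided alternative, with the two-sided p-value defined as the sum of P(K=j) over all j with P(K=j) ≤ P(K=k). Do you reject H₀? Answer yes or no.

reject H₀: yes

Exact binomial: n=12, k=10, p₀=1/4=0.2500
P(X=j) = C(n,j)·p₀^j·(1−p₀)^(n−j); p = Σ P(X=j) over j with P(X=j) ≤ P(X=10)
p-value (two-sided) = 0.00004
At α=0.01: p < α → reject H₀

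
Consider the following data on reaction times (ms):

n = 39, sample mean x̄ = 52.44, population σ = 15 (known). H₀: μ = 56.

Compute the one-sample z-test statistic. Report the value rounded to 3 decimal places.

test statistic = -1.482

SE = σ/√n = 15/√39 = 2.4019
z = (x̄−μ₀)/SE = (52.44−56)/2.4019 = -1.4821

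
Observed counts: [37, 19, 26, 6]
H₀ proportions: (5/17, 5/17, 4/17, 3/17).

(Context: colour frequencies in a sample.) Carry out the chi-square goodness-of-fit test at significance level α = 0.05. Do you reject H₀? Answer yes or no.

reject H₀: yes

n = 88; E_i = n·p_i = [25.88, 25.88, 20.71, 15.53]
χ² = (37−25.88)²/25.88 + (19−25.88)²/25.88 + (26−20.71)²/20.71 + (6−15.53)²/15.53 = 13.8068
df = 3
p-value (upper-tail) = 0.00318
At α=0.05: p < α → reject H₀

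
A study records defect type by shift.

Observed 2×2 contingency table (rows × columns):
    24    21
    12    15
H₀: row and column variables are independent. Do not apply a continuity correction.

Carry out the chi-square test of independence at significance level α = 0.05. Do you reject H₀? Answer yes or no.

reject H₀: no

Row totals [45, 27], col totals [36, 36], n=72
χ² = (24−22.50)²/22.50 + (21−22.50)²/22.50 + (12−13.50)²/13.50 + (15−13.50)²/13.50 = 0.5333
df = 1
p-value (upper-tail) = 0.46521
At α=0.05: p ≥ α → fail to reject H₀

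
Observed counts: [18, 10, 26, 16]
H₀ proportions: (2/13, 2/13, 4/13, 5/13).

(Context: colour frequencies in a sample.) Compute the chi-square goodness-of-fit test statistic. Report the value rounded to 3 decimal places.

test statistic = 10.266

n = 70; E_i = n·p_i = [10.77, 10.77, 21.54, 26.92]
χ² = (18−10.77)²/10.77 + (10−10.77)²/10.77 + (26−21.54)²/21.54 + (16−26.92)²/26.92 = 10.2657
df = 3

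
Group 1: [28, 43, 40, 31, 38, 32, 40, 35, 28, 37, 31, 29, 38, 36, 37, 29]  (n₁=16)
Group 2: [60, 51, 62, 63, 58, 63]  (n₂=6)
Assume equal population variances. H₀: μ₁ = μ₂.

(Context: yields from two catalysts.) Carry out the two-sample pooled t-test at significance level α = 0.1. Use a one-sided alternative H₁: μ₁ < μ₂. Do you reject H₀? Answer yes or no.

reject H₀: yes

x̄₁=34.500, s₁=4.817, n₁=16
x̄₂=59.500, s₂=4.593, n₂=6
s_p² = [15·4.817² + 5·4.593²]/20 = 22.6750
SE = √(s_p²·(1/16+1/6)) = 2.2796
t = (34.500−59.500)/2.2796 = -10.9671
df = 20
p-value (one-sided, H₁ less) = 0.00000
At α=0.1: p < α → reject H₀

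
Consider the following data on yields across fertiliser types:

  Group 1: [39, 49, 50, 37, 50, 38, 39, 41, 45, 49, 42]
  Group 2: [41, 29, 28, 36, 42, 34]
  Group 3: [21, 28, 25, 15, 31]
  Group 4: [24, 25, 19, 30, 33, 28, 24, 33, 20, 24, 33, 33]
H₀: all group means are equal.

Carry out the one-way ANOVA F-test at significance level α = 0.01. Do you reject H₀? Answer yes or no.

reject H₀: yes

Group means [43.55, 35.00, 24.00, 27.17], grand mean 33.382
SSB = Σnᵢ(x̄ᵢ−x̄)² = 2055.635; SSW = ΣΣ(x−x̄ᵢ)² = 894.394
MSB = 2055.635/3 = 685.2118; MSW = 894.394/30 = 29.8131
F = MSB/MSW = 22.9836
df = (3, 30)
p-value (upper-tail) = 0.00000
At α=0.01: p < α → reject H₀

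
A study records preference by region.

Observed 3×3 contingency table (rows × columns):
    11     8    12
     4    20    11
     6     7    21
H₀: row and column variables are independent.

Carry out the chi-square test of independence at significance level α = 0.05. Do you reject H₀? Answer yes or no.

Row totals [31, 35, 34], col totals [21, 35, 44], n=100
χ² = (11−6.51)²/6.51 + (8−10.85)²/10.85 + (12−13.64)²/13.64 + (4−7.35)²/7.35 + (20−12.25)²/12.25 + (11−15.40)²/15.40 + (6−7.14)²/7.14 + (7−11.90)²/11.90 + (21−14.96)²/14.96 = 16.3679
df = 4
p-value (upper-tail) = 0.00256
At α=0.05: p < α → reject H₀

reject H₀: yes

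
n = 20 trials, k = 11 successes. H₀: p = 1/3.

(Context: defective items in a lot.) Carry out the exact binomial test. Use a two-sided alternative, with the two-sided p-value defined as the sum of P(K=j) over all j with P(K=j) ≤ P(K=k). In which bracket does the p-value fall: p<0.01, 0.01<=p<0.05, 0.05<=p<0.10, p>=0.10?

Exact binomial: n=20, k=11, p₀=1/3=0.3333
P(X=j) = C(n,j)·p₀^j·(1−p₀)^(n−j); p = Σ P(X=j) over j with P(X=j) ≤ P(X=11)
p-value (two-sided) = 0.05523
→ bracket: 0.05<=p<0.10

p-value bracket: 0.05<=p<0.10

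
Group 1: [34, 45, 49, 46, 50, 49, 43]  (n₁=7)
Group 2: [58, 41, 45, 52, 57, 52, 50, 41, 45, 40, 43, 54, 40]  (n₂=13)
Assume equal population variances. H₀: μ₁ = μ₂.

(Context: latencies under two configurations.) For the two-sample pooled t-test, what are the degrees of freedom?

df = n₁ + n₂ − 2 = 7 + 13 − 2 = 18

degrees of freedom = 18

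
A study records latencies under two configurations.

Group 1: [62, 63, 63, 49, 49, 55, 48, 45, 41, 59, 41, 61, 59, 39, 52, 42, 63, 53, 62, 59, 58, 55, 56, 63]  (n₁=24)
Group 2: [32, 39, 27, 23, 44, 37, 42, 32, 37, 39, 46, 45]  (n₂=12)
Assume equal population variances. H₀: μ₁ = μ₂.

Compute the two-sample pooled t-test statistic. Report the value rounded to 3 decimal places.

x̄₁=54.042, s₁=8.013, n₁=24
x̄₂=36.917, s₂=7.217, n₂=12
s_p² = [23·8.013² + 11·7.217²]/34 = 60.2904
SE = √(s_p²·(1/24+1/12)) = 2.7452
t = (54.042−36.917)/2.7452 = 6.2381
df = 34

test statistic = 6.238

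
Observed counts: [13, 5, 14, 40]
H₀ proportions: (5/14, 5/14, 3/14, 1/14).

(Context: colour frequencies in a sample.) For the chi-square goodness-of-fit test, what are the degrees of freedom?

degrees of freedom = 3

df = k − 1 = 4 − 1 = 3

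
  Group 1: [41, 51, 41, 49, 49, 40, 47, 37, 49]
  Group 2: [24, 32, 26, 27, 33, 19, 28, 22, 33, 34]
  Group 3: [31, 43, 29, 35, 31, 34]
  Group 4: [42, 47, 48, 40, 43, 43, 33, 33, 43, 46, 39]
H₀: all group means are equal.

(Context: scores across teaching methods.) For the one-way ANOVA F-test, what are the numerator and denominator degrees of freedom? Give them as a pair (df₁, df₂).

k = 4 groups, N = 36 total
df = (k−1, N−k) = (4−1, 36−4) = (3, 32)

degrees of freedom = [3, 32]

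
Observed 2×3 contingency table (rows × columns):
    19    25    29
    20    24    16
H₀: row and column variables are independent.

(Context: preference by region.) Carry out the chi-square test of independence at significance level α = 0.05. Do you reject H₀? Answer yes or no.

reject H₀: no

Row totals [73, 60], col totals [39, 49, 45], n=133
χ² = (19−21.41)²/21.41 + (25−26.89)²/26.89 + (29−24.70)²/24.70 + (20−17.59)²/17.59 + (24−22.11)²/22.11 + (16−20.30)²/20.30 = 2.5553
df = 2
p-value (upper-tail) = 0.27869
At α=0.05: p ≥ α → fail to reject H₀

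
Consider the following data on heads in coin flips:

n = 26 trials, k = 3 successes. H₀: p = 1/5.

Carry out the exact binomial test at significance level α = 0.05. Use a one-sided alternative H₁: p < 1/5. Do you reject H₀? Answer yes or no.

Exact binomial: n=26, k=3, p₀=1/5=0.2000
P(X≤3) from Σ C(n,i)·p₀^i·(1−p₀)^(n−i)
p-value (one-sided, H₁ less) = 0.20684
At α=0.05: p ≥ α → fail to reject H₀

reject H₀: no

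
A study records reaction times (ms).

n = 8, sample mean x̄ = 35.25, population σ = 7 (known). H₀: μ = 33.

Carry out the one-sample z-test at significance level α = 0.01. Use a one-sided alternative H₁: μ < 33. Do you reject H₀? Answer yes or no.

reject H₀: no

SE = σ/√n = 7/√8 = 2.4749
z = (x̄−μ₀)/SE = (35.25−33)/2.4749 = 0.9091
p-value (one-sided, H₁ less) = 0.81836
At α=0.01: p ≥ α → fail to reject H₀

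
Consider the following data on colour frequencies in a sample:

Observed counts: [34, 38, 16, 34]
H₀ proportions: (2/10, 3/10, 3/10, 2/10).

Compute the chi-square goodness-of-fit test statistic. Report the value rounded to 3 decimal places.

n = 122; E_i = n·p_i = [24.40, 36.60, 36.60, 24.40]
χ² = (34−24.40)²/24.40 + (38−36.60)²/36.60 + (16−36.60)²/36.60 + (34−24.40)²/24.40 = 19.2022
df = 3

test statistic = 19.202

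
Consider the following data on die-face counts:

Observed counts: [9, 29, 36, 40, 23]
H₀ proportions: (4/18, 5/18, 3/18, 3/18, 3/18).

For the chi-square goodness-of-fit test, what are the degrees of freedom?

df = k − 1 = 5 − 1 = 4

degrees of freedom = 4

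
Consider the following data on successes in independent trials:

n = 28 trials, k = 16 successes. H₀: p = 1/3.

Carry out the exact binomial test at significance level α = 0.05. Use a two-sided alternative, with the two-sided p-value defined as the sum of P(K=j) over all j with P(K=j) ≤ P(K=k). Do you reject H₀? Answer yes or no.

Exact binomial: n=28, k=16, p₀=1/3=0.3333
P(X=j) = C(n,j)·p₀^j·(1−p₀)^(n−j); p = Σ P(X=j) over j with P(X=j) ≤ P(X=16)
p-value (two-sided) = 0.01424
At α=0.05: p < α → reject H₀

reject H₀: yes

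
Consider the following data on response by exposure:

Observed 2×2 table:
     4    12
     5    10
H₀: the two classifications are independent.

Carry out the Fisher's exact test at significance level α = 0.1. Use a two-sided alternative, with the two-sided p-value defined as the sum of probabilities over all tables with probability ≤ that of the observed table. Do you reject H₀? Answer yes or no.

reject H₀: no

Margins: r₁=16, r₂=15, c₁=9, c₂=22, n=31
p_obs = C(16,4)·C(15,5)/C(31,9); sum pmf over tables with pmf ≤ p_obs
p-value (two-sided) = 0.70425
At α=0.1: p ≥ α → fail to reject H₀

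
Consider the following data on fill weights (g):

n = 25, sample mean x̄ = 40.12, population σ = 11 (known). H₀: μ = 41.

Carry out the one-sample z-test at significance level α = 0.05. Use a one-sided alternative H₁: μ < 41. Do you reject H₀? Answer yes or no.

SE = σ/√n = 11/√25 = 2.2000
z = (x̄−μ₀)/SE = (40.12−41)/2.2000 = -0.4000
p-value (one-sided, H₁ less) = 0.34458
At α=0.05: p ≥ α → fail to reject H₀

reject H₀: no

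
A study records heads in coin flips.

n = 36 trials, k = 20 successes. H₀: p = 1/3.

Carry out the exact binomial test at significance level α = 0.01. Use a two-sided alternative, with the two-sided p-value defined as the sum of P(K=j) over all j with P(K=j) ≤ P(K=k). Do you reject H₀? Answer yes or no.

Exact binomial: n=36, k=20, p₀=1/3=0.3333
P(X=j) = C(n,j)·p₀^j·(1−p₀)^(n−j); p = Σ P(X=j) over j with P(X=j) ≤ P(X=20)
p-value (two-sided) = 0.00717
At α=0.01: p < α → reject H₀

reject H₀: yes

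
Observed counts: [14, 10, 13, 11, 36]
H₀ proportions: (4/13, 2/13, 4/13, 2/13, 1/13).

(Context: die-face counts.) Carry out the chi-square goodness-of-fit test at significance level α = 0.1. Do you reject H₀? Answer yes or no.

reject H₀: yes

n = 84; E_i = n·p_i = [25.85, 12.92, 25.85, 12.92, 6.46]
χ² = (14−25.85)²/25.85 + (10−12.92)²/12.92 + (13−25.85)²/25.85 + (11−12.92)²/12.92 + (36−6.46)²/6.46 = 147.7946
df = 4
p-value (upper-tail) = 0.00000
At α=0.1: p < α → reject H₀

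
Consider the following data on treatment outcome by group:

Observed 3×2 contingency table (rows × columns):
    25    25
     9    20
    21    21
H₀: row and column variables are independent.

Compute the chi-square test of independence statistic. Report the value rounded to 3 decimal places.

test statistic = 3.199

Row totals [50, 29, 42], col totals [55, 66], n=121
χ² = (25−22.73)²/22.73 + (25−27.27)²/27.27 + (9−13.18)²/13.18 + (20−15.82)²/15.82 + (21−19.09)²/19.09 + (21−22.91)²/22.91 = 3.1989
df = 2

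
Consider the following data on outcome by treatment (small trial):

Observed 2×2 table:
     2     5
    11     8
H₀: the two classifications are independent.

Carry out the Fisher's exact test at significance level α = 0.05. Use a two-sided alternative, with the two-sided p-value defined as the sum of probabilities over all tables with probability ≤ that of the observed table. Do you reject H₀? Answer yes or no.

Margins: r₁=7, r₂=19, c₁=13, c₂=13, n=26
p_obs = C(7,2)·C(19,11)/C(26,13); sum pmf over tables with pmf ≤ p_obs
p-value (two-sided) = 0.37826
At α=0.05: p ≥ α → fail to reject H₀

reject H₀: no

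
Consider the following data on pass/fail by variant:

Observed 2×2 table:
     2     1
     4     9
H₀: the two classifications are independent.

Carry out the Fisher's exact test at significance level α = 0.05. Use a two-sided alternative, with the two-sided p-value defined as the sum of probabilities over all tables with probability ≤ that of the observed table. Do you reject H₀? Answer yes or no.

reject H₀: no

Margins: r₁=3, r₂=13, c₁=6, c₂=10, n=16
p_obs = C(3,2)·C(13,4)/C(16,6); sum pmf over tables with pmf ≤ p_obs
p-value (two-sided) = 0.51786
At α=0.05: p ≥ α → fail to reject H₀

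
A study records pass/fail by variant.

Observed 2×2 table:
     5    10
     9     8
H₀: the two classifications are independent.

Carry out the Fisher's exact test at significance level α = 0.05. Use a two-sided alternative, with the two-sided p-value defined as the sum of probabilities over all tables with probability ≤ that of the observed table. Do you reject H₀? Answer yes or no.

reject H₀: no

Margins: r₁=15, r₂=17, c₁=14, c₂=18, n=32
p_obs = C(15,5)·C(17,9)/C(32,14); sum pmf over tables with pmf ≤ p_obs
p-value (two-sided) = 0.30752
At α=0.05: p ≥ α → fail to reject H₀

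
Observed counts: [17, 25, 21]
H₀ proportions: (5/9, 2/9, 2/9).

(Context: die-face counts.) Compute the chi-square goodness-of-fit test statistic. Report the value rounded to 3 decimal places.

n = 63; E_i = n·p_i = [35.00, 14.00, 14.00]
χ² = (17−35.00)²/35.00 + (25−14.00)²/14.00 + (21−14.00)²/14.00 = 21.4000
df = 2

test statistic = 21.400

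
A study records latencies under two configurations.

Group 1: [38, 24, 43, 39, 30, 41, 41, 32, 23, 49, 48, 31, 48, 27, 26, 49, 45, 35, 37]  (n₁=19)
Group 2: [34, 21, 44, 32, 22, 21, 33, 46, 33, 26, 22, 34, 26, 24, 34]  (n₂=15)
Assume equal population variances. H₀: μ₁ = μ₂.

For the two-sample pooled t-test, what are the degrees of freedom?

degrees of freedom = 32

df = n₁ + n₂ − 2 = 19 + 15 − 2 = 32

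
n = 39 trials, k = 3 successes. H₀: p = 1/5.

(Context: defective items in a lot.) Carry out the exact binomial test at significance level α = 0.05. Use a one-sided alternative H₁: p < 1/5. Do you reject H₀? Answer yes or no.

reject H₀: yes

Exact binomial: n=39, k=3, p₀=1/5=0.2000
P(X≤3) from Σ C(n,i)·p₀^i·(1−p₀)^(n−i)
p-value (one-sided, H₁ less) = 0.03321
At α=0.05: p < α → reject H₀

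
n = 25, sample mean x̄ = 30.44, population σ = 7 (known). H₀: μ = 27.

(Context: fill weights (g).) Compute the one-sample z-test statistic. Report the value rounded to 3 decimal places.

SE = σ/√n = 7/√25 = 1.4000
z = (x̄−μ₀)/SE = (30.44−27)/1.4000 = 2.4571

test statistic = 2.457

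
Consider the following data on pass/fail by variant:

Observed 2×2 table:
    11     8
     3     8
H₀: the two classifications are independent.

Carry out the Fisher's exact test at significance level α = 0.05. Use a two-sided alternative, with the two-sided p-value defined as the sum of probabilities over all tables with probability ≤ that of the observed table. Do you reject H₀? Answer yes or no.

Margins: r₁=19, r₂=11, c₁=14, c₂=16, n=30
p_obs = C(19,11)·C(11,3)/C(30,14); sum pmf over tables with pmf ≤ p_obs
p-value (two-sided) = 0.14243
At α=0.05: p ≥ α → fail to reject H₀

reject H₀: no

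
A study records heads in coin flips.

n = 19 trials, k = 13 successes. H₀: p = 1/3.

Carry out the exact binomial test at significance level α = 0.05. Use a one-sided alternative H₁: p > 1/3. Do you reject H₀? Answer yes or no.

reject H₀: yes

Exact binomial: n=19, k=13, p₀=1/3=0.3333
P(X≥13) from Σ C(n,i)·p₀^i·(1−p₀)^(n−i)
p-value (one-sided, H₁ greater) = 0.00187
At α=0.05: p < α → reject H₀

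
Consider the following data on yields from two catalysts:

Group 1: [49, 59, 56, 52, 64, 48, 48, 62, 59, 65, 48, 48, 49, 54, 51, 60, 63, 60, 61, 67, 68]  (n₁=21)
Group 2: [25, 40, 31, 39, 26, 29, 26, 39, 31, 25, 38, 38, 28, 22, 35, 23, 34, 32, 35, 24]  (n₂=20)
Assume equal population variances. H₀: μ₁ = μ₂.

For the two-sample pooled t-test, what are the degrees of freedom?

degrees of freedom = 39

df = n₁ + n₂ − 2 = 21 + 20 − 2 = 39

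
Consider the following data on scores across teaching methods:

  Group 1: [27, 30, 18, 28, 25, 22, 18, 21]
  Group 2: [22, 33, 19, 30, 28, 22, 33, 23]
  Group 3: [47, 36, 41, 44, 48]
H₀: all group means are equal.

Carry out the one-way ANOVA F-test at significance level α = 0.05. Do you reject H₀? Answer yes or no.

reject H₀: yes

Group means [23.62, 26.25, 43.20], grand mean 29.286
SSB = Σnᵢ(x̄ᵢ−x̄)² = 1298.111; SSW = ΣΣ(x−x̄ᵢ)² = 448.175
MSB = 1298.111/2 = 649.0554; MSW = 448.175/18 = 24.8986
F = MSB/MSW = 26.0679
df = (2, 18)
p-value (upper-tail) = 0.00000
At α=0.05: p < α → reject H₀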